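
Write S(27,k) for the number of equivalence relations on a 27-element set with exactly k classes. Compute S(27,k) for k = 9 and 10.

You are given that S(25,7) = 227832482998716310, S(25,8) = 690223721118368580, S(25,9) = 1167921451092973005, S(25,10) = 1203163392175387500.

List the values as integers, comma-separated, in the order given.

i=26: T(26,8)=227832482998716310+8·690223721118368580=5749622251945664950 | T(26,9)=690223721118368580+9·1167921451092973005=11201516780955125625 | T(26,10)=1167921451092973005+10·1203163392175387500=13199555372846848005
i=27: T(27,9)=5749622251945664950+9·11201516780955125625=106563273280541795575 | T(27,10)=11201516780955125625+10·13199555372846848005=143197070509423605675
Read S(27,9) = 106563273280541795575, S(27,10) = 143197070509423605675.

106563273280541795575, 143197070509423605675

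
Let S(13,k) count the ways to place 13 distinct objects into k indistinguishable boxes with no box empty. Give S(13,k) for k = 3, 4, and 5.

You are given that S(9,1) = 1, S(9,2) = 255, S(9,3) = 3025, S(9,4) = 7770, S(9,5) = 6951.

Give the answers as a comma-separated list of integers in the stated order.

row 10: T[10][1]=1·1+0=1  T[10][2]=2·255+1=511  T[10][3]=3·3025+255=9330  T[10][4]=4·7770+3025=34105  T[10][5]=5·6951+7770=42525
row 11: T[11][1]=1·1+0=1  T[11][2]=2·511+1=1023  T[11][3]=3·9330+511=28501  T[11][4]=4·34105+9330=145750  T[11][5]=5·42525+34105=246730
row 12: T[12][2]=2·1023+1=2047  T[12][3]=3·28501+1023=86526  T[12][4]=4·145750+28501=611501  T[12][5]=5·246730+145750=1379400
row 13: T[13][3]=3·86526+2047=261625  T[13][4]=4·611501+86526=2532530  T[13][5]=5·1379400+611501=7508501
Read S(13,3) = 261625, S(13,4) = 2532530, S(13,5) = 7508501.

261625, 2532530, 7508501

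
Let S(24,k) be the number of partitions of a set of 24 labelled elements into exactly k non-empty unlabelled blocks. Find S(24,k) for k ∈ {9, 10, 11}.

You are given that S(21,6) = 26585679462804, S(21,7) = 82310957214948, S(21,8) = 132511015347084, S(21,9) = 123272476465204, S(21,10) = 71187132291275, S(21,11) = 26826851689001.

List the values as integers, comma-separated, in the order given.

i=22: T(22,7)=26585679462804+7·82310957214948=602762379967440 | T(22,8)=82310957214948+8·132511015347084=1142399079991620 | T(22,9)=132511015347084+9·123272476465204=1241963303533920 | T(22,10)=123272476465204+10·71187132291275=835143799377954 | T(22,11)=71187132291275+11·26826851689001=366282500870286
i=23: T(23,8)=602762379967440+8·1142399079991620=9741955019900400 | T(23,9)=1142399079991620+9·1241963303533920=12320068811796900 | T(23,10)=1241963303533920+10·835143799377954=9593401297313460 | T(23,11)=835143799377954+11·366282500870286=4864251308951100
i=24: T(24,9)=9741955019900400+9·12320068811796900=120622574326072500 | T(24,10)=12320068811796900+10·9593401297313460=108254081784931500 | T(24,11)=9593401297313460+11·4864251308951100=63100165695775560
Read S(24,9) = 120622574326072500, S(24,10) = 108254081784931500, S(24,11) = 63100165695775560.

120622574326072500, 108254081784931500, 63100165695775560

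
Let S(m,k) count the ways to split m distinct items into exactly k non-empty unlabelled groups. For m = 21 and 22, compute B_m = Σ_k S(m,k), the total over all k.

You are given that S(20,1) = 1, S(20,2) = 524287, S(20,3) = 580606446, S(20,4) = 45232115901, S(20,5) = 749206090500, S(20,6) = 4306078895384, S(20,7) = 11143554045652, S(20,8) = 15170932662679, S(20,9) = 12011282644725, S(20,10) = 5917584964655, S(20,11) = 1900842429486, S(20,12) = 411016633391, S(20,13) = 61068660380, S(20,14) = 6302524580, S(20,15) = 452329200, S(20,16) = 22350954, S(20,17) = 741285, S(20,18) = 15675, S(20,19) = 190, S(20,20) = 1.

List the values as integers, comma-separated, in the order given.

@21  (21,1):1·1+0→1, (21,2):524287·2+1→1048575, (21,3):580606446·3+524287→1742343625, (21,4):45232115901·4+580606446→181509070050, (21,5):749206090500·5+45232115901→3791262568401, (21,6):4306078895384·6+749206090500→26585679462804, (21,7):11143554045652·7+4306078895384→82310957214948, (21,8):15170932662679·8+11143554045652→132511015347084, (21,9):12011282644725·9+15170932662679→123272476465204, (21,10):5917584964655·10+12011282644725→71187132291275, (21,11):1900842429486·11+5917584964655→26826851689001, (21,12):411016633391·12+1900842429486→6833042030178, (21,13):61068660380·13+411016633391→1204909218331, (21,14):6302524580·14+61068660380→149304004500, (21,15):452329200·15+6302524580→13087462580, (21,16):22350954·16+452329200→809944464, (21,17):741285·17+22350954→34952799, (21,18):15675·18+741285→1023435, (21,19):190·19+15675→19285, (21,20):1·20+190→210, (21,21):0·21+1→1
@22  (22,1):1·1+0→1, (22,2):1048575·2+1→2097151, (22,3):1742343625·3+1048575→5228079450, (22,4):181509070050·4+1742343625→727778623825, (22,5):3791262568401·5+181509070050→19137821912055, (22,6):26585679462804·6+3791262568401→163305339345225, (22,7):82310957214948·7+26585679462804→602762379967440, (22,8):132511015347084·8+82310957214948→1142399079991620, (22,9):123272476465204·9+132511015347084→1241963303533920, (22,10):71187132291275·10+123272476465204→835143799377954, (22,11):26826851689001·11+71187132291275→366282500870286, (22,12):6833042030178·12+26826851689001→108823356051137, (22,13):1204909218331·13+6833042030178→22496861868481, (22,14):149304004500·14+1204909218331→3295165281331, (22,15):13087462580·15+149304004500→345615943200, (22,16):809944464·16+13087462580→26046574004, (22,17):34952799·17+809944464→1404142047, (22,18):1023435·18+34952799→53374629, (22,19):19285·19+1023435→1389850, (22,20):210·20+19285→23485, (22,21):1·21+210→231, (22,22):0·22+1→1
B_21 = ΣS(21,k) = 1+1048575+1742343625+181509070050+3791262568401+26585679462804+82310957214948+132511015347084+123272476465204+71187132291275+26826851689001+6833042030178+1204909218331+149304004500+13087462580+809944464+34952799+1023435+19285+210+1 = 474869816156751
B_22 = ΣS(22,k) = 1+2097151+5228079450+727778623825+19137821912055+163305339345225+602762379967440+1142399079991620+1241963303533920+835143799377954+366282500870286+108823356051137+22496861868481+3295165281331+345615943200+26046574004+1404142047+53374629+1389850+23485+231+1 = 4506715738447323

474869816156751, 4506715738447323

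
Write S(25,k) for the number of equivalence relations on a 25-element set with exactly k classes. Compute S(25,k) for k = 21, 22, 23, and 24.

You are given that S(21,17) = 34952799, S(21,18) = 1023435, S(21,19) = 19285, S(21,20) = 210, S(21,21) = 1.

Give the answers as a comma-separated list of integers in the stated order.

168519505, 3200450, 40250, 300

[22] T[22,18]:18*1023435+34952799=53374629 · T[22,19]:19*19285+1023435=1389850 · T[22,20]:20*210+19285=23485 · T[22,21]:21*1+210=231 · T[22,22]:22*0+1=1
[23] T[23,19]:19*1389850+53374629=79781779 · T[23,20]:20*23485+1389850=1859550 · T[23,21]:21*231+23485=28336 · T[23,22]:22*1+231=253 · T[23,23]:23*0+1=1
[24] T[24,20]:20*1859550+79781779=116972779 · T[24,21]:21*28336+1859550=2454606 · T[24,22]:22*253+28336=33902 · T[24,23]:23*1+253=276 · T[24,24]:24*0+1=1
[25] T[25,21]:21*2454606+116972779=168519505 · T[25,22]:22*33902+2454606=3200450 · T[25,23]:23*276+33902=40250 · T[25,24]:24*1+276=300
Read S(25,21) = 168519505, S(25,22) = 3200450, S(25,23) = 40250, S(25,24) = 300.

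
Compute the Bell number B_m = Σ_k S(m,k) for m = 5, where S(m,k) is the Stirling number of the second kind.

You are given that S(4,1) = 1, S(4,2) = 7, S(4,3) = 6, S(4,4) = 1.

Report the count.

row 5: T[5][1]=1·1+0=1  T[5][2]=2·7+1=15  T[5][3]=3·6+7=25  T[5][4]=4·1+6=10  T[5][5]=5·0+1=1
B_5 = ΣS(5,k) = 1+15+25+10+1 = 52

52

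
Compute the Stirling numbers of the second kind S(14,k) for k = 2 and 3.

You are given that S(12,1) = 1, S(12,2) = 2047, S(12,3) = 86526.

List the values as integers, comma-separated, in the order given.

r13: T_13,1=1×1+0=1; T_13,2=2×2047+1=4095; T_13,3=3×86526+2047=261625
r14: T_14,2=2×4095+1=8191; T_14,3=3×261625+4095=788970
Read S(14,2) = 8191, S(14,3) = 788970.

8191, 788970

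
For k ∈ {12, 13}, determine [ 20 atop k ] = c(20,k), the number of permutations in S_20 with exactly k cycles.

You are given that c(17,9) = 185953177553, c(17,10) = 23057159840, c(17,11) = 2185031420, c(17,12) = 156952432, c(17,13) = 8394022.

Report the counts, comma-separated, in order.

r18: T_18,10=17×23057159840+185953177553=577924894833; T_18,11=17×2185031420+23057159840=60202693980; T_18,12=17×156952432+2185031420=4853222764; T_18,13=17×8394022+156952432=299650806
r19: T_19,11=18×60202693980+577924894833=1661573386473; T_19,12=18×4853222764+60202693980=147560703732; T_19,13=18×299650806+4853222764=10246937272
r20: T_20,12=19×147560703732+1661573386473=4465226757381; T_20,13=19×10246937272+147560703732=342252511900
Read c(20,12) = 4465226757381, c(20,13) = 342252511900.

4465226757381, 342252511900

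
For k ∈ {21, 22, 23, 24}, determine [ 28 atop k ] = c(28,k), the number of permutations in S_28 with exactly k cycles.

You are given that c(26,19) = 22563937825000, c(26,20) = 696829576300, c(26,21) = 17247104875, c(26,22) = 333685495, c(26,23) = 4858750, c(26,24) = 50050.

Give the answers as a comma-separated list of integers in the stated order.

71603372991150, 1845173352165, 38343278610, 626334345

r27: T_27,20=26×696829576300+22563937825000=40681506808800; T_27,21=26×17247104875+696829576300=1145254303050; T_27,22=26×333685495+17247104875=25922927745; T_27,23=26×4858750+333685495=460012995; T_27,24=26×50050+4858750=6160050
r28: T_28,21=27×1145254303050+40681506808800=71603372991150; T_28,22=27×25922927745+1145254303050=1845173352165; T_28,23=27×460012995+25922927745=38343278610; T_28,24=27×6160050+460012995=626334345
Read c(28,21) = 71603372991150, c(28,22) = 1845173352165, c(28,23) = 38343278610, c(28,24) = 626334345.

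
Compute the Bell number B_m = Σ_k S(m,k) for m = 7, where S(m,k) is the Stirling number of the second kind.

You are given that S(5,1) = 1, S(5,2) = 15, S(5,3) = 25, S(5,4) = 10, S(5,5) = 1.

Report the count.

i=6: T(6,1)=0+1·1=1 | T(6,2)=1+2·15=31 | T(6,3)=15+3·25=90 | T(6,4)=25+4·10=65 | T(6,5)=10+5·1=15 | T(6,6)=1+6·0=1
i=7: T(7,1)=0+1·1=1 | T(7,2)=1+2·31=63 | T(7,3)=31+3·90=301 | T(7,4)=90+4·65=350 | T(7,5)=65+5·15=140 | T(7,6)=15+6·1=21 | T(7,7)=1+7·0=1
B_7 = ΣS(7,k) = 1+63+301+350+140+21+1 = 877

877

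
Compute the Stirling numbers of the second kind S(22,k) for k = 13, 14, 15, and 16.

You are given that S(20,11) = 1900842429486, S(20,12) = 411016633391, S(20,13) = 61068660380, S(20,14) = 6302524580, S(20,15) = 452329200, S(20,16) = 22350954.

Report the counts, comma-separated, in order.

22496861868481, 3295165281331, 345615943200, 26046574004

i=21: T(21,12)=1900842429486+12·411016633391=6833042030178 | T(21,13)=411016633391+13·61068660380=1204909218331 | T(21,14)=61068660380+14·6302524580=149304004500 | T(21,15)=6302524580+15·452329200=13087462580 | T(21,16)=452329200+16·22350954=809944464
i=22: T(22,13)=6833042030178+13·1204909218331=22496861868481 | T(22,14)=1204909218331+14·149304004500=3295165281331 | T(22,15)=149304004500+15·13087462580=345615943200 | T(22,16)=13087462580+16·809944464=26046574004
Read S(22,13) = 22496861868481, S(22,14) = 3295165281331, S(22,15) = 345615943200, S(22,16) = 26046574004.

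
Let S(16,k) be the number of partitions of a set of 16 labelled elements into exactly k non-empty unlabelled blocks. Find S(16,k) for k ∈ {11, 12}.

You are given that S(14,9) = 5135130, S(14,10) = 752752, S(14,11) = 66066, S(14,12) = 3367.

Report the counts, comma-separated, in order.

28936908, 2757118

@15  (15,10):752752·10+5135130→12662650, (15,11):66066·11+752752→1479478, (15,12):3367·12+66066→106470
@16  (16,11):1479478·11+12662650→28936908, (16,12):106470·12+1479478→2757118
Read S(16,11) = 28936908, S(16,12) = 2757118.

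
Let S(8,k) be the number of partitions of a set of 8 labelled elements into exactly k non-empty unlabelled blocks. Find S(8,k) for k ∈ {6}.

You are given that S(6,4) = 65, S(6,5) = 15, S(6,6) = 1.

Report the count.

266

r7: T_7,5=5×15+65=140; T_7,6=6×1+15=21
r8: T_8,6=6×21+140=266
Read S(8,6) = 266.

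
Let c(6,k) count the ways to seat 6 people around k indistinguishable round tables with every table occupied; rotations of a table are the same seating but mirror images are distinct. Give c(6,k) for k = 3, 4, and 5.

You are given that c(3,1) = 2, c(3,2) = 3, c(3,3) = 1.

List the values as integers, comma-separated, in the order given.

row 4: T[4][1]=3·2+0=6  T[4][2]=3·3+2=11  T[4][3]=3·1+3=6  T[4][4]=3·0+1=1
row 5: T[5][2]=4·11+6=50  T[5][3]=4·6+11=35  T[5][4]=4·1+6=10  T[5][5]=4·0+1=1
row 6: T[6][3]=5·35+50=225  T[6][4]=5·10+35=85  T[6][5]=5·1+10=15
Read c(6,3) = 225, c(6,4) = 85, c(6,5) = 15.

225, 85, 15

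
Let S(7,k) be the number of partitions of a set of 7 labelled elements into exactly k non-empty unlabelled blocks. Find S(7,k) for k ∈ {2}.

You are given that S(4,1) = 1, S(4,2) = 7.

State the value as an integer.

@5  (5,1):1·1+0→1, (5,2):7·2+1→15
@6  (6,1):1·1+0→1, (6,2):15·2+1→31
@7  (7,2):31·2+1→63
Read S(7,2) = 63.

63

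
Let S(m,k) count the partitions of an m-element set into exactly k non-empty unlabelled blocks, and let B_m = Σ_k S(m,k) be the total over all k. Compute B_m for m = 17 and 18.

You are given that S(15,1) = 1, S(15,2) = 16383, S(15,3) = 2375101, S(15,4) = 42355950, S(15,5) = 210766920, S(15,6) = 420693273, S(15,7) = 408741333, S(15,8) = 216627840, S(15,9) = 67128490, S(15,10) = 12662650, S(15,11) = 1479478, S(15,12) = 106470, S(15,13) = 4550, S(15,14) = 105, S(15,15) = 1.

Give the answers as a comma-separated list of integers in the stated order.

82864869804, 682076806159

@16  (16,1):1·1+0→1, (16,2):16383·2+1→32767, (16,3):2375101·3+16383→7141686, (16,4):42355950·4+2375101→171798901, (16,5):210766920·5+42355950→1096190550, (16,6):420693273·6+210766920→2734926558, (16,7):408741333·7+420693273→3281882604, (16,8):216627840·8+408741333→2141764053, (16,9):67128490·9+216627840→820784250, (16,10):12662650·10+67128490→193754990, (16,11):1479478·11+12662650→28936908, (16,12):106470·12+1479478→2757118, (16,13):4550·13+106470→165620, (16,14):105·14+4550→6020, (16,15):1·15+105→120, (16,16):0·16+1→1
@17  (17,1):1·1+0→1, (17,2):32767·2+1→65535, (17,3):7141686·3+32767→21457825, (17,4):171798901·4+7141686→694337290, (17,5):1096190550·5+171798901→5652751651, (17,6):2734926558·6+1096190550→17505749898, (17,7):3281882604·7+2734926558→25708104786, (17,8):2141764053·8+3281882604→20415995028, (17,9):820784250·9+2141764053→9528822303, (17,10):193754990·10+820784250→2758334150, (17,11):28936908·11+193754990→512060978, (17,12):2757118·12+28936908→62022324, (17,13):165620·13+2757118→4910178, (17,14):6020·14+165620→249900, (17,15):120·15+6020→7820, (17,16):1·16+120→136, (17,17):0·17+1→1
@18  (18,1):1·1+0→1, (18,2):65535·2+1→131071, (18,3):21457825·3+65535→64439010, (18,4):694337290·4+21457825→2798806985, (18,5):5652751651·5+694337290→28958095545, (18,6):17505749898·6+5652751651→110687251039, (18,7):25708104786·7+17505749898→197462483400, (18,8):20415995028·8+25708104786→189036065010, (18,9):9528822303·9+20415995028→106175395755, (18,10):2758334150·10+9528822303→37112163803, (18,11):512060978·11+2758334150→8391004908, (18,12):62022324·12+512060978→1256328866, (18,13):4910178·13+62022324→125854638, (18,14):249900·14+4910178→8408778, (18,15):7820·15+249900→367200, (18,16):136·16+7820→9996, (18,17):1·17+136→153, (18,18):0·18+1→1
B_17 = ΣS(17,k) = 1+65535+21457825+694337290+5652751651+17505749898+25708104786+20415995028+9528822303+2758334150+512060978+62022324+4910178+249900+7820+136+1 = 82864869804
B_18 = ΣS(18,k) = 1+131071+64439010+2798806985+28958095545+110687251039+197462483400+189036065010+106175395755+37112163803+8391004908+1256328866+125854638+8408778+367200+9996+153+1 = 682076806159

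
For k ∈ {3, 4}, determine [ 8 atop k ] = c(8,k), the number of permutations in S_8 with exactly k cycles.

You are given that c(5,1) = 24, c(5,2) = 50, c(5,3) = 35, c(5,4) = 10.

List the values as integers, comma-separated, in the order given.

[6] T[6,1]:5*24+0=120 · T[6,2]:5*50+24=274 · T[6,3]:5*35+50=225 · T[6,4]:5*10+35=85
[7] T[7,2]:6*274+120=1764 · T[7,3]:6*225+274=1624 · T[7,4]:6*85+225=735
[8] T[8,3]:7*1624+1764=13132 · T[8,4]:7*735+1624=6769
Read c(8,3) = 13132, c(8,4) = 6769.

13132, 6769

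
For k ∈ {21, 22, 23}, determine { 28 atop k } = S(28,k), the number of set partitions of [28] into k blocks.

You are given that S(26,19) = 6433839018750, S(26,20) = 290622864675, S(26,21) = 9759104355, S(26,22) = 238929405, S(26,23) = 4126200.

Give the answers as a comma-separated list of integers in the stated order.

22653141490980, 825906183960, 22693687380

[27] T[27,20]:20*290622864675+6433839018750=12246296312250 · T[27,21]:21*9759104355+290622864675=495564056130 · T[27,22]:22*238929405+9759104355=15015551265 · T[27,23]:23*4126200+238929405=333832005
[28] T[28,21]:21*495564056130+12246296312250=22653141490980 · T[28,22]:22*15015551265+495564056130=825906183960 · T[28,23]:23*333832005+15015551265=22693687380
Read S(28,21) = 22653141490980, S(28,22) = 825906183960, S(28,23) = 22693687380.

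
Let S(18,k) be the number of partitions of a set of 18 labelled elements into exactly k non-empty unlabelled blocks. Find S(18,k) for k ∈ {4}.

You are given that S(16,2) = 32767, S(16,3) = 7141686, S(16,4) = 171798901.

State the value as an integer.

row 17: T[17][3]=3·7141686+32767=21457825  T[17][4]=4·171798901+7141686=694337290
row 18: T[18][4]=4·694337290+21457825=2798806985
Read S(18,4) = 2798806985.

2798806985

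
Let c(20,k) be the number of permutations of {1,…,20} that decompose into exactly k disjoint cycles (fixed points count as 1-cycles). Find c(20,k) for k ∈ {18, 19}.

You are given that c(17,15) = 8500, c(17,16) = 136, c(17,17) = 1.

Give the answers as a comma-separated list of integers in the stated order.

16815, 190

i=18: T(18,16)=8500+17·136=10812 | T(18,17)=136+17·1=153 | T(18,18)=1+17·0=1
i=19: T(19,17)=10812+18·153=13566 | T(19,18)=153+18·1=171 | T(19,19)=1+18·0=1
i=20: T(20,18)=13566+19·171=16815 | T(20,19)=171+19·1=190
Read c(20,18) = 16815, c(20,19) = 190.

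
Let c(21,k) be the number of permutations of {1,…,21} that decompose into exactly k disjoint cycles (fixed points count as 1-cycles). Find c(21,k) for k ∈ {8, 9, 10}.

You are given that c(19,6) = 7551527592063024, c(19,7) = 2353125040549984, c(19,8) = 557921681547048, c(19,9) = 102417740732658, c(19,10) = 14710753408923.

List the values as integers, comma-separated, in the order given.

311333643161390640, 63030812099294896, 10142299865511450

@20  (20,7):2353125040549984·19+7551527592063024→52260903362512720, (20,8):557921681547048·19+2353125040549984→12953636989943896, (20,9):102417740732658·19+557921681547048→2503858755467550, (20,10):14710753408923·19+102417740732658→381922055502195
@21  (21,8):12953636989943896·20+52260903362512720→311333643161390640, (21,9):2503858755467550·20+12953636989943896→63030812099294896, (21,10):381922055502195·20+2503858755467550→10142299865511450
Read c(21,8) = 311333643161390640, c(21,9) = 63030812099294896, c(21,10) = 10142299865511450.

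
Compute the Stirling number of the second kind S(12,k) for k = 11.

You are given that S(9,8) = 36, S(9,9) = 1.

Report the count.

[10] T[10,9]:9*1+36=45 · T[10,10]:10*0+1=1
[11] T[11,10]:10*1+45=55 · T[11,11]:11*0+1=1
[12] T[12,11]:11*1+55=66
Read S(12,11) = 66.

66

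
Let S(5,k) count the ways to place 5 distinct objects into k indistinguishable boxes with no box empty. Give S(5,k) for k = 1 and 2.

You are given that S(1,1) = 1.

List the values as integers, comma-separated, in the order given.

i=2: T(2,1)=0+1·1=1 | T(2,2)=1+2·0=1
i=3: T(3,1)=0+1·1=1 | T(3,2)=1+2·1=3
i=4: T(4,1)=0+1·1=1 | T(4,2)=1+2·3=7
i=5: T(5,1)=0+1·1=1 | T(5,2)=1+2·7=15
Read S(5,1) = 1, S(5,2) = 15.

1, 15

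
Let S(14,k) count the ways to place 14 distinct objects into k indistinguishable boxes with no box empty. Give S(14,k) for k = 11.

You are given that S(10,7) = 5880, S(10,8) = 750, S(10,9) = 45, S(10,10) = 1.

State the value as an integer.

[11] T[11,8]:8*750+5880=11880 · T[11,9]:9*45+750=1155 · T[11,10]:10*1+45=55 · T[11,11]:11*0+1=1
[12] T[12,9]:9*1155+11880=22275 · T[12,10]:10*55+1155=1705 · T[12,11]:11*1+55=66
[13] T[13,10]:10*1705+22275=39325 · T[13,11]:11*66+1705=2431
[14] T[14,11]:11*2431+39325=66066
Read S(14,11) = 66066.

66066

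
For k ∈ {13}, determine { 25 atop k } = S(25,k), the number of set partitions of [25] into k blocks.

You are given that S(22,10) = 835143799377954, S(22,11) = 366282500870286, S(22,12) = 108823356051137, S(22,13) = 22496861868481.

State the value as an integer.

114485073343744260

[23] T[23,11]:11*366282500870286+835143799377954=4864251308951100 · T[23,12]:12*108823356051137+366282500870286=1672162773483930 · T[23,13]:13*22496861868481+108823356051137=401282560341390
[24] T[24,12]:12*1672162773483930+4864251308951100=24930204590758260 · T[24,13]:13*401282560341390+1672162773483930=6888836057922000
[25] T[25,13]:13*6888836057922000+24930204590758260=114485073343744260
Read S(25,13) = 114485073343744260.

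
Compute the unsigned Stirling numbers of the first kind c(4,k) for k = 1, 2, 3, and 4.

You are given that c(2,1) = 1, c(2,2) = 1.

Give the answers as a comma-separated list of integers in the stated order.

i=3: T(3,1)=0+2·1=2 | T(3,2)=1+2·1=3 | T(3,3)=1+2·0=1
i=4: T(4,1)=0+3·2=6 | T(4,2)=2+3·3=11 | T(4,3)=3+3·1=6 | T(4,4)=1+3·0=1
Read c(4,1) = 6, c(4,2) = 11, c(4,3) = 6, c(4,4) = 1.

6, 11, 6, 1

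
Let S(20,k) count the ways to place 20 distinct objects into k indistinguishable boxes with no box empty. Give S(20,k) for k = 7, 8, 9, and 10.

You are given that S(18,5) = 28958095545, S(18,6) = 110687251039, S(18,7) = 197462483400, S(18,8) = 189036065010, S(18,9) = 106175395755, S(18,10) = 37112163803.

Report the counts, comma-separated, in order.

r19: T_19,6=6×110687251039+28958095545=693081601779; T_19,7=7×197462483400+110687251039=1492924634839; T_19,8=8×189036065010+197462483400=1709751003480; T_19,9=9×106175395755+189036065010=1144614626805; T_19,10=10×37112163803+106175395755=477297033785
r20: T_20,7=7×1492924634839+693081601779=11143554045652; T_20,8=8×1709751003480+1492924634839=15170932662679; T_20,9=9×1144614626805+1709751003480=12011282644725; T_20,10=10×477297033785+1144614626805=5917584964655
Read S(20,7) = 11143554045652, S(20,8) = 15170932662679, S(20,9) = 12011282644725, S(20,10) = 5917584964655.

11143554045652, 15170932662679, 12011282644725, 5917584964655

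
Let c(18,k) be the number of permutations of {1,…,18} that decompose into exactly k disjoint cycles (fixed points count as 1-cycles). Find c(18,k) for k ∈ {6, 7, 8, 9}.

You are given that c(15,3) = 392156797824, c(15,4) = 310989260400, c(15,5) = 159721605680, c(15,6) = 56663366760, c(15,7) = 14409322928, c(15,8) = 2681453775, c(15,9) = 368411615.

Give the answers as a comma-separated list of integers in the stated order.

369012649234384, 110228466184200, 24871845297936, 4308105301929

row 16: T[16][4]=15·310989260400+392156797824=5056995703824  T[16][5]=15·159721605680+310989260400=2706813345600  T[16][6]=15·56663366760+159721605680=1009672107080  T[16][7]=15·14409322928+56663366760=272803210680  T[16][8]=15·2681453775+14409322928=54631129553  T[16][9]=15·368411615+2681453775=8207628000
row 17: T[17][5]=16·2706813345600+5056995703824=48366009233424  T[17][6]=16·1009672107080+2706813345600=18861567058880  T[17][7]=16·272803210680+1009672107080=5374523477960  T[17][8]=16·54631129553+272803210680=1146901283528  T[17][9]=16·8207628000+54631129553=185953177553
row 18: T[18][6]=17·18861567058880+48366009233424=369012649234384  T[18][7]=17·5374523477960+18861567058880=110228466184200  T[18][8]=17·1146901283528+5374523477960=24871845297936  T[18][9]=17·185953177553+1146901283528=4308105301929
Read c(18,6) = 369012649234384, c(18,7) = 110228466184200, c(18,8) = 24871845297936, c(18,9) = 4308105301929.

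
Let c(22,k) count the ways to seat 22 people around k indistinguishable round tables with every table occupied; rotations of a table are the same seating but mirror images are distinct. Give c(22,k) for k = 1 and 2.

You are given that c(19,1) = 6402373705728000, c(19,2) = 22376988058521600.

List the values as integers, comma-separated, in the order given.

51090942171709440000, 186244810780170240000

r20: T_20,1=19×6402373705728000+0=121645100408832000; T_20,2=19×22376988058521600+6402373705728000=431565146817638400
r21: T_21,1=20×121645100408832000+0=2432902008176640000; T_21,2=20×431565146817638400+121645100408832000=8752948036761600000
r22: T_22,1=21×2432902008176640000+0=51090942171709440000; T_22,2=21×8752948036761600000+2432902008176640000=186244810780170240000
Read c(22,1) = 51090942171709440000, c(22,2) = 186244810780170240000.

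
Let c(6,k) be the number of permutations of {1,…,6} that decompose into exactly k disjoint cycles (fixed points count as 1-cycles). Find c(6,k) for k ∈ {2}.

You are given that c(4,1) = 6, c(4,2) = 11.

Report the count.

i=5: T(5,1)=0+4·6=24 | T(5,2)=6+4·11=50
i=6: T(6,2)=24+5·50=274
Read c(6,2) = 274.

274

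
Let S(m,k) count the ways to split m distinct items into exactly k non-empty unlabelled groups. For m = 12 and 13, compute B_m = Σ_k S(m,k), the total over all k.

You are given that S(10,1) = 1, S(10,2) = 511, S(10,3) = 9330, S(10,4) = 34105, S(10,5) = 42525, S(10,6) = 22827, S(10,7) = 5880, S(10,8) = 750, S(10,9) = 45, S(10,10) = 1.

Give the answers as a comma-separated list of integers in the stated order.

[11] T[11,1]:1*1+0=1 · T[11,2]:2*511+1=1023 · T[11,3]:3*9330+511=28501 · T[11,4]:4*34105+9330=145750 · T[11,5]:5*42525+34105=246730 · T[11,6]:6*22827+42525=179487 · T[11,7]:7*5880+22827=63987 · T[11,8]:8*750+5880=11880 · T[11,9]:9*45+750=1155 · T[11,10]:10*1+45=55 · T[11,11]:11*0+1=1
[12] T[12,1]:1*1+0=1 · T[12,2]:2*1023+1=2047 · T[12,3]:3*28501+1023=86526 · T[12,4]:4*145750+28501=611501 · T[12,5]:5*246730+145750=1379400 · T[12,6]:6*179487+246730=1323652 · T[12,7]:7*63987+179487=627396 · T[12,8]:8*11880+63987=159027 · T[12,9]:9*1155+11880=22275 · T[12,10]:10*55+1155=1705 · T[12,11]:11*1+55=66 · T[12,12]:12*0+1=1
[13] T[13,1]:1*1+0=1 · T[13,2]:2*2047+1=4095 · T[13,3]:3*86526+2047=261625 · T[13,4]:4*611501+86526=2532530 · T[13,5]:5*1379400+611501=7508501 · T[13,6]:6*1323652+1379400=9321312 · T[13,7]:7*627396+1323652=5715424 · T[13,8]:8*159027+627396=1899612 · T[13,9]:9*22275+159027=359502 · T[13,10]:10*1705+22275=39325 · T[13,11]:11*66+1705=2431 · T[13,12]:12*1+66=78 · T[13,13]:13*0+1=1
B_12 = ΣS(12,k) = 1+2047+86526+611501+1379400+1323652+627396+159027+22275+1705+66+1 = 4213597
B_13 = ΣS(13,k) = 1+4095+261625+2532530+7508501+9321312+5715424+1899612+359502+39325+2431+78+1 = 27644437

4213597, 27644437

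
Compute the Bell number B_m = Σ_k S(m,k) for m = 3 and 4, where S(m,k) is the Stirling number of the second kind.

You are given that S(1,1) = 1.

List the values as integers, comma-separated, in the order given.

r2: T_2,1=1×1+0=1; T_2,2=2×0+1=1
r3: T_3,1=1×1+0=1; T_3,2=2×1+1=3; T_3,3=3×0+1=1
r4: T_4,1=1×1+0=1; T_4,2=2×3+1=7; T_4,3=3×1+3=6; T_4,4=4×0+1=1
B_3 = ΣS(3,k) = 1+3+1 = 5
B_4 = ΣS(4,k) = 1+7+6+1 = 15

5, 15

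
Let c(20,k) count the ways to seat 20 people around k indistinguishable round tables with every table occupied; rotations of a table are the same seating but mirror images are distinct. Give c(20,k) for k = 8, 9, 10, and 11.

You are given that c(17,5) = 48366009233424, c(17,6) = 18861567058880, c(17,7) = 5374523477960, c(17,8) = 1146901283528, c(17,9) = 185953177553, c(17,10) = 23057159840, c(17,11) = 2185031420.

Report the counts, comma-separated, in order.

12953636989943896, 2503858755467550, 381922055502195, 46280647751910

r18: T_18,6=17×18861567058880+48366009233424=369012649234384; T_18,7=17×5374523477960+18861567058880=110228466184200; T_18,8=17×1146901283528+5374523477960=24871845297936; T_18,9=17×185953177553+1146901283528=4308105301929; T_18,10=17×23057159840+185953177553=577924894833; T_18,11=17×2185031420+23057159840=60202693980
r19: T_19,7=18×110228466184200+369012649234384=2353125040549984; T_19,8=18×24871845297936+110228466184200=557921681547048; T_19,9=18×4308105301929+24871845297936=102417740732658; T_19,10=18×577924894833+4308105301929=14710753408923; T_19,11=18×60202693980+577924894833=1661573386473
r20: T_20,8=19×557921681547048+2353125040549984=12953636989943896; T_20,9=19×102417740732658+557921681547048=2503858755467550; T_20,10=19×14710753408923+102417740732658=381922055502195; T_20,11=19×1661573386473+14710753408923=46280647751910
Read c(20,8) = 12953636989943896, c(20,9) = 2503858755467550, c(20,10) = 381922055502195, c(20,11) = 46280647751910.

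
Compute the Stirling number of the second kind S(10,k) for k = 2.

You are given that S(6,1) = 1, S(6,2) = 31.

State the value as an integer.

511

@7  (7,1):1·1+0→1, (7,2):31·2+1→63
@8  (8,1):1·1+0→1, (8,2):63·2+1→127
@9  (9,1):1·1+0→1, (9,2):127·2+1→255
@10  (10,2):255·2+1→511
Read S(10,2) = 511.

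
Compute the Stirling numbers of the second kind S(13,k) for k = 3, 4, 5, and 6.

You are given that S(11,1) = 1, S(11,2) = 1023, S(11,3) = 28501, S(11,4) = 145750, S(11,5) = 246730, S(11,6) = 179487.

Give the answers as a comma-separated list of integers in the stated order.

261625, 2532530, 7508501, 9321312

@12  (12,2):1023·2+1→2047, (12,3):28501·3+1023→86526, (12,4):145750·4+28501→611501, (12,5):246730·5+145750→1379400, (12,6):179487·6+246730→1323652
@13  (13,3):86526·3+2047→261625, (13,4):611501·4+86526→2532530, (13,5):1379400·5+611501→7508501, (13,6):1323652·6+1379400→9321312
Read S(13,3) = 261625, S(13,4) = 2532530, S(13,5) = 7508501, S(13,6) = 9321312.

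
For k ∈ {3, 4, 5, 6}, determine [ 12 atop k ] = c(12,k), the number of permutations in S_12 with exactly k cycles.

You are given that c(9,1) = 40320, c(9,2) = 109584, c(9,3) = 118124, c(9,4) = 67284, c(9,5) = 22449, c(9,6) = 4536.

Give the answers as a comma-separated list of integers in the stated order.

150917976, 105258076, 45995730, 13339535

[10] T[10,1]:9*40320+0=362880 · T[10,2]:9*109584+40320=1026576 · T[10,3]:9*118124+109584=1172700 · T[10,4]:9*67284+118124=723680 · T[10,5]:9*22449+67284=269325 · T[10,6]:9*4536+22449=63273
[11] T[11,2]:10*1026576+362880=10628640 · T[11,3]:10*1172700+1026576=12753576 · T[11,4]:10*723680+1172700=8409500 · T[11,5]:10*269325+723680=3416930 · T[11,6]:10*63273+269325=902055
[12] T[12,3]:11*12753576+10628640=150917976 · T[12,4]:11*8409500+12753576=105258076 · T[12,5]:11*3416930+8409500=45995730 · T[12,6]:11*902055+3416930=13339535
Read c(12,3) = 150917976, c(12,4) = 105258076, c(12,5) = 45995730, c(12,6) = 13339535.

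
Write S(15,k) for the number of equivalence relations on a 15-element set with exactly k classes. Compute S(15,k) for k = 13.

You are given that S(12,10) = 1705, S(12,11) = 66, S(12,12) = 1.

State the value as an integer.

4550

[13] T[13,11]:11*66+1705=2431 · T[13,12]:12*1+66=78 · T[13,13]:13*0+1=1
[14] T[14,12]:12*78+2431=3367 · T[14,13]:13*1+78=91
[15] T[15,13]:13*91+3367=4550
Read S(15,13) = 4550.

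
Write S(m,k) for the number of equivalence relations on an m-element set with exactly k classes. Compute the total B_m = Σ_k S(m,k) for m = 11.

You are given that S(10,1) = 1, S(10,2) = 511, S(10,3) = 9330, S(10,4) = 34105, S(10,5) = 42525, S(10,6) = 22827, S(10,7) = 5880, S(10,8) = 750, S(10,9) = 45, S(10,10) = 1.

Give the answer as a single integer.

i=11: T(11,1)=0+1·1=1 | T(11,2)=1+2·511=1023 | T(11,3)=511+3·9330=28501 | T(11,4)=9330+4·34105=145750 | T(11,5)=34105+5·42525=246730 | T(11,6)=42525+6·22827=179487 | T(11,7)=22827+7·5880=63987 | T(11,8)=5880+8·750=11880 | T(11,9)=750+9·45=1155 | T(11,10)=45+10·1=55 | T(11,11)=1+11·0=1
B_11 = ΣS(11,k) = 1+1023+28501+145750+246730+179487+63987+11880+1155+55+1 = 678570

678570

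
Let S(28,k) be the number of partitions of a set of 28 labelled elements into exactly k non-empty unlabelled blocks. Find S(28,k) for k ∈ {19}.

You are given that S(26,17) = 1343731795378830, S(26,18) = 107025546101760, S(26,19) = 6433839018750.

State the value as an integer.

7626292886912700

r27: T_27,18=18×107025546101760+1343731795378830=3270191625210510; T_27,19=19×6433839018750+107025546101760=229268487458010
r28: T_28,19=19×229268487458010+3270191625210510=7626292886912700
Read S(28,19) = 7626292886912700.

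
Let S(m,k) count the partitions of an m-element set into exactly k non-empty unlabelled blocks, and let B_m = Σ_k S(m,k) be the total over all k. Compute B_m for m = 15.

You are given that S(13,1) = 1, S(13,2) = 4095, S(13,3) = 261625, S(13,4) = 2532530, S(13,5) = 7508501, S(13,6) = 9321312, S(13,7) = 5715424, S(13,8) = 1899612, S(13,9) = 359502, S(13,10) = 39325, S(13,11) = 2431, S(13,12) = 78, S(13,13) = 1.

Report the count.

1382958545

@14  (14,1):1·1+0→1, (14,2):4095·2+1→8191, (14,3):261625·3+4095→788970, (14,4):2532530·4+261625→10391745, (14,5):7508501·5+2532530→40075035, (14,6):9321312·6+7508501→63436373, (14,7):5715424·7+9321312→49329280, (14,8):1899612·8+5715424→20912320, (14,9):359502·9+1899612→5135130, (14,10):39325·10+359502→752752, (14,11):2431·11+39325→66066, (14,12):78·12+2431→3367, (14,13):1·13+78→91, (14,14):0·14+1→1
@15  (15,1):1·1+0→1, (15,2):8191·2+1→16383, (15,3):788970·3+8191→2375101, (15,4):10391745·4+788970→42355950, (15,5):40075035·5+10391745→210766920, (15,6):63436373·6+40075035→420693273, (15,7):49329280·7+63436373→408741333, (15,8):20912320·8+49329280→216627840, (15,9):5135130·9+20912320→67128490, (15,10):752752·10+5135130→12662650, (15,11):66066·11+752752→1479478, (15,12):3367·12+66066→106470, (15,13):91·13+3367→4550, (15,14):1·14+91→105, (15,15):0·15+1→1
B_15 = ΣS(15,k) = 1+16383+2375101+42355950+210766920+420693273+408741333+216627840+67128490+12662650+1479478+106470+4550+105+1 = 1382958545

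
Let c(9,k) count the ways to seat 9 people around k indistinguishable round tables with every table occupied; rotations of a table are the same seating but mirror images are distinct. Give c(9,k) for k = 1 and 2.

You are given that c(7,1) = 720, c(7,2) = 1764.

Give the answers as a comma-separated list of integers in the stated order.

i=8: T(8,1)=0+7·720=5040 | T(8,2)=720+7·1764=13068
i=9: T(9,1)=0+8·5040=40320 | T(9,2)=5040+8·13068=109584
Read c(9,1) = 40320, c(9,2) = 109584.

40320, 109584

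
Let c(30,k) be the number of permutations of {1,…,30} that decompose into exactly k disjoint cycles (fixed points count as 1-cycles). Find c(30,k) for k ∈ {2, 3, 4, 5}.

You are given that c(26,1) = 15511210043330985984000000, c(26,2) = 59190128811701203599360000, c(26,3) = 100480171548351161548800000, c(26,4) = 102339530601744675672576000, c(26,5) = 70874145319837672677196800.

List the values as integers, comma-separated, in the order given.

@27  (27,1):15511210043330985984000000·26+0→403291461126605635584000000, (27,2):59190128811701203599360000·26+15511210043330985984000000→1554454559147562279567360000, (27,3):100480171548351161548800000·26+59190128811701203599360000→2671674589068831403868160000, (27,4):102339530601744675672576000·26+100480171548351161548800000→2761307967193712729035776000, (27,5):70874145319837672677196800·26+102339530601744675672576000→1945067308917524165279692800
@28  (28,1):403291461126605635584000000·27+0→10888869450418352160768000000, (28,2):1554454559147562279567360000·27+403291461126605635584000000→42373564558110787183902720000, (28,3):2671674589068831403868160000·27+1554454559147562279567360000→73689668464006010184007680000, (28,4):2761307967193712729035776000·27+2671674589068831403868160000→77226989703299075087834112000, (28,5):1945067308917524165279692800·27+2761307967193712729035776000→55278125307966865191587481600
@29  (29,1):10888869450418352160768000000·28+0→304888344611713860501504000000, (29,2):42373564558110787183902720000·28+10888869450418352160768000000→1197348677077520393310044160000, (29,3):73689668464006010184007680000·28+42373564558110787183902720000→2105684281550279072336117760000, (29,4):77226989703299075087834112000·28+73689668464006010184007680000→2236045380156380112643362816000, (29,5):55278125307966865191587481600·28+77226989703299075087834112000→1625014498326371300452283596800
@30  (30,2):1197348677077520393310044160000·29+304888344611713860501504000000→35027999979859805266492784640000, (30,3):2105684281550279072336117760000·29+1197348677077520393310044160000→62262192842035613491057459200000, (30,4):2236045380156380112643362816000·29+2105684281550279072336117760000→66951000306085302338993639424000, (30,5):1625014498326371300452283596800·29+2236045380156380112643362816000→49361465831621147825759587123200
Read c(30,2) = 35027999979859805266492784640000, c(30,3) = 62262192842035613491057459200000, c(30,4) = 66951000306085302338993639424000, c(30,5) = 49361465831621147825759587123200.

35027999979859805266492784640000, 62262192842035613491057459200000, 66951000306085302338993639424000, 49361465831621147825759587123200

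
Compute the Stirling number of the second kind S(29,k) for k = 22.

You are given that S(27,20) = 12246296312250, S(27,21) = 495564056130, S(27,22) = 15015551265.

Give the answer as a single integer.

row 28: T[28][21]=21·495564056130+12246296312250=22653141490980  T[28][22]=22·15015551265+495564056130=825906183960
row 29: T[29][22]=22·825906183960+22653141490980=40823077538100
Read S(29,22) = 40823077538100.

40823077538100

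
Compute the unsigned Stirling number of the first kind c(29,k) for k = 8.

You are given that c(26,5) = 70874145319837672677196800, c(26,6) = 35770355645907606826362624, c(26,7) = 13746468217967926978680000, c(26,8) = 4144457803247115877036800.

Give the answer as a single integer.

114481515057741551880042390144

i=27: T(27,6)=70874145319837672677196800+26·35770355645907606826362624=1000903392113435450162625024 | T(27,7)=35770355645907606826362624+26·13746468217967926978680000=393178529313073708272042624 | T(27,8)=13746468217967926978680000+26·4144457803247115877036800=121502371102392939781636800
i=28: T(28,7)=1000903392113435450162625024+27·393178529313073708272042624=11616723683566425573507775872 | T(28,8)=393178529313073708272042624+27·121502371102392939781636800=3673742549077683082376236224
i=29: T(29,8)=11616723683566425573507775872+28·3673742549077683082376236224=114481515057741551880042390144
Read c(29,8) = 114481515057741551880042390144.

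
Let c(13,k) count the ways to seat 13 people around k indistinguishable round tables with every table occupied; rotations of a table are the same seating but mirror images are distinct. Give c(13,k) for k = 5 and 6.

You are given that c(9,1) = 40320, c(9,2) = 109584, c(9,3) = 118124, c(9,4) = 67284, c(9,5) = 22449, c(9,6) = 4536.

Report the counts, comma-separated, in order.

657206836, 206070150

i=10: T(10,2)=40320+9·109584=1026576 | T(10,3)=109584+9·118124=1172700 | T(10,4)=118124+9·67284=723680 | T(10,5)=67284+9·22449=269325 | T(10,6)=22449+9·4536=63273
i=11: T(11,3)=1026576+10·1172700=12753576 | T(11,4)=1172700+10·723680=8409500 | T(11,5)=723680+10·269325=3416930 | T(11,6)=269325+10·63273=902055
i=12: T(12,4)=12753576+11·8409500=105258076 | T(12,5)=8409500+11·3416930=45995730 | T(12,6)=3416930+11·902055=13339535
i=13: T(13,5)=105258076+12·45995730=657206836 | T(13,6)=45995730+12·13339535=206070150
Read c(13,5) = 657206836, c(13,6) = 206070150.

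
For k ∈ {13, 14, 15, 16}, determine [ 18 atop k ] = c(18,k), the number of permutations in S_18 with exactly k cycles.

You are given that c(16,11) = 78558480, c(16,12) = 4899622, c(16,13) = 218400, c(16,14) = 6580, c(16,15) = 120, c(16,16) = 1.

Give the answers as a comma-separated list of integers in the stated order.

@17  (17,12):4899622·16+78558480→156952432, (17,13):218400·16+4899622→8394022, (17,14):6580·16+218400→323680, (17,15):120·16+6580→8500, (17,16):1·16+120→136
@18  (18,13):8394022·17+156952432→299650806, (18,14):323680·17+8394022→13896582, (18,15):8500·17+323680→468180, (18,16):136·17+8500→10812
Read c(18,13) = 299650806, c(18,14) = 13896582, c(18,15) = 468180, c(18,16) = 10812.

299650806, 13896582, 468180, 10812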